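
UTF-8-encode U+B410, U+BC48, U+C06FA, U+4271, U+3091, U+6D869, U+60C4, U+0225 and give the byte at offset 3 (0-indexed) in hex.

U+B410 → 3-byte form EB 90 90 at offsets 0–2.
U+BC48 → 3-byte form EB B1 88 at offsets 3–5.
Offset 3 falls in char 2's range; it's byte 1 of EB B1 88 = 0xEB.

0xEB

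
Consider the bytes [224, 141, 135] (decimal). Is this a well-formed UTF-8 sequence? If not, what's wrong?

invalid (overlong encoding)

Leading byte 0xE0 = 11100000 → 3-byte form.
Continuation bytes all match 10xxxxxx. Payload decodes to 0x347.
But 0x347 < 0x800, the minimum for a 3-byte sequence — this is an overlong encoding.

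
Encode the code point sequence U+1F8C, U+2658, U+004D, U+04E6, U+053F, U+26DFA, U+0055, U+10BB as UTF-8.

E1 BE 8C E2 99 98 4D D3 A6 D4 BF F0 A6 B7 BA 55 E1 82 BB

U+1F8C: 3-byte form → E1 BE 8C.
U+2658: 3-byte form → E2 99 98.
U+004D: 1-byte form → 4D.
U+04E6: 2-byte form → D3 A6.
U+053F: 2-byte form → D4 BF.
U+26DFA: 4-byte form → F0 A6 B7 BA.
U+0055: 1-byte form → 55.
U+10BB: 3-byte form → E1 82 BB.
Concatenated (19 bytes): E1 BE 8C E2 99 98 4D D3 A6 D4 BF F0 A6 B7 BA 55 E1 82 BB.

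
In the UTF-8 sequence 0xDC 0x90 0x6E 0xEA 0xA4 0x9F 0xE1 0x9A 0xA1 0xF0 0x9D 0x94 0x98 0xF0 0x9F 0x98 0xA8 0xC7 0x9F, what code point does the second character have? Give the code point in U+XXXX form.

U+006E

Offset 0: leading byte 0xDC = 11011100 → 2-byte char #1 = DC 90.
Offset 2: leading byte 0x6E = 01101110 → 1-byte char #2 = 6E.
Leading byte 0x6E = 01101110 matches 0xxxxxxx → 1-byte sequence.
Byte 1: 0x6E = 01101110, payload 1101110 (7 bits).
Concatenate: 1101110 = 0x6E (7 bits → U+006E).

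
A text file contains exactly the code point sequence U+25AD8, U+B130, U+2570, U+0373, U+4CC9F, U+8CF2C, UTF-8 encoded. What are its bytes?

F0 A5 AB 98 EB 84 B0 E2 95 B0 CD B3 F1 8C B2 9F F2 8C BC AC

U+25AD8: 4-byte form → F0 A5 AB 98.
U+B130: 3-byte form → EB 84 B0.
U+2570: 3-byte form → E2 95 B0.
U+0373: 2-byte form → CD B3.
U+4CC9F: 4-byte form → F1 8C B2 9F.
U+8CF2C: 4-byte form → F2 8C BC AC.
Concatenated (20 bytes): F0 A5 AB 98 EB 84 B0 E2 95 B0 CD B3 F1 8C B2 9F F2 8C BC AC.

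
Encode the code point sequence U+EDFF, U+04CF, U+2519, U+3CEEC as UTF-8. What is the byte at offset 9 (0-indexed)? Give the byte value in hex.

0xBC

U+EDFF → 3-byte form EE B7 BF at offsets 0–2.
U+04CF → 2-byte form D3 8F at offsets 3–4.
U+2519 → 3-byte form E2 94 99 at offsets 5–7.
U+3CEEC → 4-byte form F0 BC BB AC at offsets 8–11.
Offset 9 falls in char 4's range; it's byte 2 of F0 BC BB AC = 0xBC.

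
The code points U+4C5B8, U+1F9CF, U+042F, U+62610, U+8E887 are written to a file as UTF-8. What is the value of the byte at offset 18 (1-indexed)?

1-indexed offset 18 is 0-indexed offset 17.
U+4C5B8 → 4-byte form F1 8C 96 B8 at offsets 0–3.
U+1F9CF → 4-byte form F0 9F A7 8F at offsets 4–7.
U+042F → 2-byte form D0 AF at offsets 8–9.
U+62610 → 4-byte form F1 A2 98 90 at offsets 10–13.
U+8E887 → 4-byte form F2 8E A2 87 at offsets 14–17.
Offset 17 falls in char 5's range; it's byte 4 of F2 8E A2 87 = 0x87.

0x87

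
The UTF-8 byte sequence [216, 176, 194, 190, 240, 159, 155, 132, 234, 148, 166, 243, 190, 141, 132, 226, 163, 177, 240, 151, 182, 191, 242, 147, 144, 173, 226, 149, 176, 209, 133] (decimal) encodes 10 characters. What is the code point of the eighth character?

U+9342D

Offset 0: leading byte 0xD8 = 11011000 → 2-byte char #1 = D8 B0.
Offset 2: leading byte 0xC2 = 11000010 → 2-byte char #2 = C2 BE.
Offset 4: leading byte 0xF0 = 11110000 → 4-byte char #3 = F0 9F 9B 84.
Offset 8: leading byte 0xEA = 11101010 → 3-byte char #4 = EA 94 A6.
Offset 11: leading byte 0xF3 = 11110011 → 4-byte char #5 = F3 BE 8D 84.
Offset 15: leading byte 0xE2 = 11100010 → 3-byte char #6 = E2 A3 B1.
Offset 18: leading byte 0xF0 = 11110000 → 4-byte char #7 = F0 97 B6 BF.
Offset 22: leading byte 0xF2 = 11110010 → 4-byte char #8 = F2 93 90 AD.
Leading byte 0xF2 = 11110010 matches 11110xxx → 4-byte sequence.
Byte 1: 0xF2 = 11110010, payload 010 (3 bits).
Byte 2: 0x93 = 10010011 (10xxxxxx ✓), payload 010011.
Byte 3: 0x90 = 10010000 (10xxxxxx ✓), payload 010000.
Byte 4: 0xAD = 10101101 (10xxxxxx ✓), payload 101101.
Concatenate: 010010011010000101101 = 0x9342D (21 bits → U+9342D).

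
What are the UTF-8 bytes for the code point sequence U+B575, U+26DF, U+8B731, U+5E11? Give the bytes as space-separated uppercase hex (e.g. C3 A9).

EB 95 B5 E2 9B 9F F2 8B 9C B1 E5 B8 91

U+B575: 3-byte form → EB 95 B5.
U+26DF: 3-byte form → E2 9B 9F.
U+8B731: 4-byte form → F2 8B 9C B1.
U+5E11: 3-byte form → E5 B8 91.
Concatenated (13 bytes): EB 95 B5 E2 9B 9F F2 8B 9C B1 E5 B8 91.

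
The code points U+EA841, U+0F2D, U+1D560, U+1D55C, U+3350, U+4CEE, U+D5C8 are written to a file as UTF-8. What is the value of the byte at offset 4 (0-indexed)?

U+EA841 → 4-byte form F3 AA A1 81 at offsets 0–3.
U+0F2D → 3-byte form E0 BC AD at offsets 4–6.
Offset 4 falls in char 2's range; it's byte 1 of E0 BC AD = 0xE0.

0xE0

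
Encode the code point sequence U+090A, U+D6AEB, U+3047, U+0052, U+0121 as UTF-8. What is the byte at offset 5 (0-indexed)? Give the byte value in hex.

U+090A → 3-byte form E0 A4 8A at offsets 0–2.
U+D6AEB → 4-byte form F3 96 AB AB at offsets 3–6.
Offset 5 falls in char 2's range; it's byte 3 of F3 96 AB AB = 0xAB.

0xAB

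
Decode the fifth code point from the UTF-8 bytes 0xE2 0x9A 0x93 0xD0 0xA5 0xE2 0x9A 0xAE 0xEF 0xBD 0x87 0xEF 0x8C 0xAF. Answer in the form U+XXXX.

U+F32F

Offset 0: leading byte 0xE2 = 11100010 → 3-byte char #1 = E2 9A 93.
Offset 3: leading byte 0xD0 = 11010000 → 2-byte char #2 = D0 A5.
Offset 5: leading byte 0xE2 = 11100010 → 3-byte char #3 = E2 9A AE.
Offset 8: leading byte 0xEF = 11101111 → 3-byte char #4 = EF BD 87.
Offset 11: leading byte 0xEF = 11101111 → 3-byte char #5 = EF 8C AF.
Leading byte 0xEF = 11101111 matches 1110xxxx → 3-byte sequence.
Byte 1: 0xEF = 11101111, payload 1111 (4 bits).
Byte 2: 0x8C = 10001100 (10xxxxxx ✓), payload 001100.
Byte 3: 0xAF = 10101111 (10xxxxxx ✓), payload 101111.
Concatenate: 1111001100101111 = 0xF32F (16 bits → U+F32F).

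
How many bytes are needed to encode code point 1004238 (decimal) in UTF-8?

4

U+F52CE = 0xF52CE. UTF-8 uses 1 byte below 0x80, 2 below 0x800, 3 below 0x10000, 4 up to 0x10FFFF. 0xF52CE is in U+10000–U+10FFFF → 4 bytes.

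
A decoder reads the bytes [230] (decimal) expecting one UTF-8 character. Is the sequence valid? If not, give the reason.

Leading byte 0xE6 = 11100110 → 3-byte form, but only 1 byte is present.

invalid (sequence truncated)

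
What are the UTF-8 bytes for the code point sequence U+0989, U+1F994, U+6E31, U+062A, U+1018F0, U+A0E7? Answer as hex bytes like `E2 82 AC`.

U+0989: 3-byte form → E0 A6 89.
U+1F994: 4-byte form → F0 9F A6 94.
U+6E31: 3-byte form → E6 B8 B1.
U+062A: 2-byte form → D8 AA.
U+1018F0: 4-byte form → F4 81 A3 B0.
U+A0E7: 3-byte form → EA 83 A7.
Concatenated (19 bytes): E0 A6 89 F0 9F A6 94 E6 B8 B1 D8 AA F4 81 A3 B0 EA 83 A7.

E0 A6 89 F0 9F A6 94 E6 B8 B1 D8 AA F4 81 A3 B0 EA 83 A7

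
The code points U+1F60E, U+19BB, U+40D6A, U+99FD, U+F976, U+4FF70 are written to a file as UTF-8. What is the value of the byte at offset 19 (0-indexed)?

0xBD

U+1F60E → 4-byte form F0 9F 98 8E at offsets 0–3.
U+19BB → 3-byte form E1 A6 BB at offsets 4–6.
U+40D6A → 4-byte form F1 80 B5 AA at offsets 7–10.
U+99FD → 3-byte form E9 A7 BD at offsets 11–13.
U+F976 → 3-byte form EF A5 B6 at offsets 14–16.
U+4FF70 → 4-byte form F1 8F BD B0 at offsets 17–20.
Offset 19 falls in char 6's range; it's byte 3 of F1 8F BD B0 = 0xBD.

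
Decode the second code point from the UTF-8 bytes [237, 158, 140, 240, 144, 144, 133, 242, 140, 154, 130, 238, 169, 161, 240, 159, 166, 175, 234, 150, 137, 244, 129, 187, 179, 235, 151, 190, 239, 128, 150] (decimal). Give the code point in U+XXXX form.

U+10405

Offset 0: leading byte 0xED = 11101101 → 3-byte char #1 = ED 9E 8C.
Offset 3: leading byte 0xF0 = 11110000 → 4-byte char #2 = F0 90 90 85.
Leading byte 0xF0 = 11110000 matches 11110xxx → 4-byte sequence.
Byte 1: 0xF0 = 11110000, payload 000 (3 bits).
Byte 2: 0x90 = 10010000 (10xxxxxx ✓), payload 010000.
Byte 3: 0x90 = 10010000 (10xxxxxx ✓), payload 010000.
Byte 4: 0x85 = 10000101 (10xxxxxx ✓), payload 000101.
Concatenate: 000010000010000000101 = 0x10405 (21 bits → U+10405).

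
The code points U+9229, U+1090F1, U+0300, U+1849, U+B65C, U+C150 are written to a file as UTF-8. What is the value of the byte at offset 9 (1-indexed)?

1-indexed offset 9 is 0-indexed offset 8.
U+9229 → 3-byte form E9 88 A9 at offsets 0–2.
U+1090F1 → 4-byte form F4 89 83 B1 at offsets 3–6.
U+0300 → 2-byte form CC 80 at offsets 7–8.
Offset 8 falls in char 3's range; it's byte 2 of CC 80 = 0x80.

0x80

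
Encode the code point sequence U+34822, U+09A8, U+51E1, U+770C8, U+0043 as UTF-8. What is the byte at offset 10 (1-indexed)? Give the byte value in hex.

1-indexed offset 10 is 0-indexed offset 9.
U+34822 → 4-byte form F0 B4 A0 A2 at offsets 0–3.
U+09A8 → 3-byte form E0 A6 A8 at offsets 4–6.
U+51E1 → 3-byte form E5 87 A1 at offsets 7–9.
Offset 9 falls in char 3's range; it's byte 3 of E5 87 A1 = 0xA1.

0xA1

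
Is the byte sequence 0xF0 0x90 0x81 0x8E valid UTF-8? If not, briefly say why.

Leading byte 0xF0 = 11110000 → 4-byte form.
Continuation bytes 0x90=10010000, 0x81=10000001, 0x8E=10001110 all match 10xxxxxx.
Decoded value 0x1004E is ≥ 0x10000 (shortest form) and not a surrogate.

valid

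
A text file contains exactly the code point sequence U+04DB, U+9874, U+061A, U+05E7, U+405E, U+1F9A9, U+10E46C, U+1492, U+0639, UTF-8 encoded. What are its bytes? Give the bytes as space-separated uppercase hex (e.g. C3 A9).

D3 9B E9 A1 B4 D8 9A D7 A7 E4 81 9E F0 9F A6 A9 F4 8E 91 AC E1 92 92 D8 B9

U+04DB: 2-byte form → D3 9B.
U+9874: 3-byte form → E9 A1 B4.
U+061A: 2-byte form → D8 9A.
U+05E7: 2-byte form → D7 A7.
U+405E: 3-byte form → E4 81 9E.
U+1F9A9: 4-byte form → F0 9F A6 A9.
U+10E46C: 4-byte form → F4 8E 91 AC.
U+1492: 3-byte form → E1 92 92.
U+0639: 2-byte form → D8 B9.
Concatenated (25 bytes): D3 9B E9 A1 B4 D8 9A D7 A7 E4 81 9E F0 9F A6 A9 F4 8E 91 AC E1 92 92 D8 B9.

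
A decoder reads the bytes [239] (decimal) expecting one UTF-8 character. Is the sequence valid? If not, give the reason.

Leading byte 0xEF = 11101111 → 3-byte form, but only 1 byte is present.

invalid (sequence truncated)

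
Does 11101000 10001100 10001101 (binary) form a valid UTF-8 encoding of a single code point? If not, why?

Leading byte 0xE8 = 11101000 → 3-byte form.
Continuation bytes 0x8C=10001100, 0x8D=10001101 all match 10xxxxxx.
Decoded value 0x830D is ≥ 0x800 (shortest form) and not a surrogate.

valid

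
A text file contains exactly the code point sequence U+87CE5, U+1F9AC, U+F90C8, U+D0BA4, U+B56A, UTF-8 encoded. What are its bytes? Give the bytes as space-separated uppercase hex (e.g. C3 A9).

F2 87 B3 A5 F0 9F A6 AC F3 B9 83 88 F3 90 AE A4 EB 95 AA

U+87CE5: 4-byte form → F2 87 B3 A5.
U+1F9AC: 4-byte form → F0 9F A6 AC.
U+F90C8: 4-byte form → F3 B9 83 88.
U+D0BA4: 4-byte form → F3 90 AE A4.
U+B56A: 3-byte form → EB 95 AA.
Concatenated (19 bytes): F2 87 B3 A5 F0 9F A6 AC F3 B9 83 88 F3 90 AE A4 EB 95 AA.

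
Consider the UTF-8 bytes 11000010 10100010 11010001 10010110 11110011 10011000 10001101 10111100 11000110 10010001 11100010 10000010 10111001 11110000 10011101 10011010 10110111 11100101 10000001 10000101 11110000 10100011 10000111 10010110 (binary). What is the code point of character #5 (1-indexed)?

Offset 0: leading byte 0xC2 = 11000010 → 2-byte char #1 = C2 A2.
Offset 2: leading byte 0xD1 = 11010001 → 2-byte char #2 = D1 96.
Offset 4: leading byte 0xF3 = 11110011 → 4-byte char #3 = F3 98 8D BC.
Offset 8: leading byte 0xC6 = 11000110 → 2-byte char #4 = C6 91.
Offset 10: leading byte 0xE2 = 11100010 → 3-byte char #5 = E2 82 B9.
Leading byte 0xE2 = 11100010 matches 1110xxxx → 3-byte sequence.
Byte 1: 0xE2 = 11100010, payload 0010 (4 bits).
Byte 2: 0x82 = 10000010 (10xxxxxx ✓), payload 000010.
Byte 3: 0xB9 = 10111001 (10xxxxxx ✓), payload 111001.
Concatenate: 0010000010111001 = 0x20B9 (16 bits → U+20B9).

U+20B9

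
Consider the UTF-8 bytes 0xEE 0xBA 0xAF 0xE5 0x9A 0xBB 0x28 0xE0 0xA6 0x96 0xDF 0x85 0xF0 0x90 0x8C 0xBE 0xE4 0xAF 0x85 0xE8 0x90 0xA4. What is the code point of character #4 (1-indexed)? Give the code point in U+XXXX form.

Offset 0: leading byte 0xEE = 11101110 → 3-byte char #1 = EE BA AF.
Offset 3: leading byte 0xE5 = 11100101 → 3-byte char #2 = E5 9A BB.
Offset 6: leading byte 0x28 = 00101000 → 1-byte char #3 = 28.
Offset 7: leading byte 0xE0 = 11100000 → 3-byte char #4 = E0 A6 96.
Leading byte 0xE0 = 11100000 matches 1110xxxx → 3-byte sequence.
Byte 1: 0xE0 = 11100000, payload 0000 (4 bits).
Byte 2: 0xA6 = 10100110 (10xxxxxx ✓), payload 100110.
Byte 3: 0x96 = 10010110 (10xxxxxx ✓), payload 010110.
Concatenate: 0000100110010110 = 0x996 (16 bits → U+0996).

U+0996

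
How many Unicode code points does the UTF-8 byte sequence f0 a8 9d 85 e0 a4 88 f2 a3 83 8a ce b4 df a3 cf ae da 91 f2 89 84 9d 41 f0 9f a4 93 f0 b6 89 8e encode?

Byte at offset 0: 0xF0 = 11110000 → 4-byte char (#1). Advance 4.
Byte at offset 4: 0xE0 = 11100000 → 3-byte char (#2). Advance 3.
Byte at offset 7: 0xF2 = 11110010 → 4-byte char (#3). Advance 4.
Byte at offset 11: 0xCE = 11001110 → 2-byte char (#4). Advance 2.
Byte at offset 13: 0xDF = 11011111 → 2-byte char (#5). Advance 2.
Byte at offset 15: 0xCF = 11001111 → 2-byte char (#6). Advance 2.
Byte at offset 17: 0xDA = 11011010 → 2-byte char (#7). Advance 2.
Byte at offset 19: 0xF2 = 11110010 → 4-byte char (#8). Advance 4.
Byte at offset 23: 0x41 = 01000001 → 1-byte char (#9). Advance 1.
Byte at offset 24: 0xF0 = 11110000 → 4-byte char (#10). Advance 4.
Byte at offset 28: 0xF0 = 11110000 → 4-byte char (#11). Advance 4.
Reached end at offset 32 after 11 code points.

11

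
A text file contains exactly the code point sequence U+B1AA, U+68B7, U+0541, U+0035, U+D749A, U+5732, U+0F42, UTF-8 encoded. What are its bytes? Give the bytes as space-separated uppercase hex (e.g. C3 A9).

EB 86 AA E6 A2 B7 D5 81 35 F3 97 92 9A E5 9C B2 E0 BD 82

U+B1AA: 3-byte form → EB 86 AA.
U+68B7: 3-byte form → E6 A2 B7.
U+0541: 2-byte form → D5 81.
U+0035: 1-byte form → 35.
U+D749A: 4-byte form → F3 97 92 9A.
U+5732: 3-byte form → E5 9C B2.
U+0F42: 3-byte form → E0 BD 82.
Concatenated (19 bytes): EB 86 AA E6 A2 B7 D5 81 35 F3 97 92 9A E5 9C B2 E0 BD 82.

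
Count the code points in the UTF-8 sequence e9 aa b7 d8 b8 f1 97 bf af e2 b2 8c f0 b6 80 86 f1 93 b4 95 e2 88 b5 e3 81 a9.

Byte at offset 0: 0xE9 = 11101001 → 3-byte char (#1). Advance 3.
Byte at offset 3: 0xD8 = 11011000 → 2-byte char (#2). Advance 2.
Byte at offset 5: 0xF1 = 11110001 → 4-byte char (#3). Advance 4.
Byte at offset 9: 0xE2 = 11100010 → 3-byte char (#4). Advance 3.
Byte at offset 12: 0xF0 = 11110000 → 4-byte char (#5). Advance 4.
Byte at offset 16: 0xF1 = 11110001 → 4-byte char (#6). Advance 4.
Byte at offset 20: 0xE2 = 11100010 → 3-byte char (#7). Advance 3.
Byte at offset 23: 0xE3 = 11100011 → 3-byte char (#8). Advance 3.
Reached end at offset 26 after 8 code points.

8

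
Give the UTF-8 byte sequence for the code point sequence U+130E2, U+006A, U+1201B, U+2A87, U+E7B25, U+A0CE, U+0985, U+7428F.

U+130E2: 4-byte form → F0 93 83 A2.
U+006A: 1-byte form → 6A.
U+1201B: 4-byte form → F0 92 80 9B.
U+2A87: 3-byte form → E2 AA 87.
U+E7B25: 4-byte form → F3 A7 AC A5.
U+A0CE: 3-byte form → EA 83 8E.
U+0985: 3-byte form → E0 A6 85.
U+7428F: 4-byte form → F1 B4 8A 8F.
Concatenated (26 bytes): F0 93 83 A2 6A F0 92 80 9B E2 AA 87 F3 A7 AC A5 EA 83 8E E0 A6 85 F1 B4 8A 8F.

F0 93 83 A2 6A F0 92 80 9B E2 AA 87 F3 A7 AC A5 EA 83 8E E0 A6 85 F1 B4 8A 8F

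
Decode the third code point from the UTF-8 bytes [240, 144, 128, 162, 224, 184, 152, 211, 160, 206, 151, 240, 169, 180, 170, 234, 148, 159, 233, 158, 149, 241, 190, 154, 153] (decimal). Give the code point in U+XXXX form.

Offset 0: leading byte 0xF0 = 11110000 → 4-byte char #1 = F0 90 80 A2.
Offset 4: leading byte 0xE0 = 11100000 → 3-byte char #2 = E0 B8 98.
Offset 7: leading byte 0xD3 = 11010011 → 2-byte char #3 = D3 A0.
Leading byte 0xD3 = 11010011 matches 110xxxxx → 2-byte sequence.
Byte 1: 0xD3 = 11010011, payload 10011 (5 bits).
Byte 2: 0xA0 = 10100000 (10xxxxxx ✓), payload 100000.
Concatenate: 10011100000 = 0x4E0 (11 bits → U+04E0).

U+04E0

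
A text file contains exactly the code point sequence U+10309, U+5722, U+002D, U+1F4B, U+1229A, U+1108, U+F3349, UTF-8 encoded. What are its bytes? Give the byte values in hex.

U+10309: 4-byte form → F0 90 8C 89.
U+5722: 3-byte form → E5 9C A2.
U+002D: 1-byte form → 2D.
U+1F4B: 3-byte form → E1 BD 8B.
U+1229A: 4-byte form → F0 92 8A 9A.
U+1108: 3-byte form → E1 84 88.
U+F3349: 4-byte form → F3 B3 8D 89.
Concatenated (22 bytes): F0 90 8C 89 E5 9C A2 2D E1 BD 8B F0 92 8A 9A E1 84 88 F3 B3 8D 89.

F0 90 8C 89 E5 9C A2 2D E1 BD 8B F0 92 8A 9A E1 84 88 F3 B3 8D 89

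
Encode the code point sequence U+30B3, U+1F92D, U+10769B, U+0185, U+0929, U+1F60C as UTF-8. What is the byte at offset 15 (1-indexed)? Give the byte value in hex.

0xA4

1-indexed offset 15 is 0-indexed offset 14.
U+30B3 → 3-byte form E3 82 B3 at offsets 0–2.
U+1F92D → 4-byte form F0 9F A4 AD at offsets 3–6.
U+10769B → 4-byte form F4 87 9A 9B at offsets 7–10.
U+0185 → 2-byte form C6 85 at offsets 11–12.
U+0929 → 3-byte form E0 A4 A9 at offsets 13–15.
Offset 14 falls in char 5's range; it's byte 2 of E0 A4 A9 = 0xA4.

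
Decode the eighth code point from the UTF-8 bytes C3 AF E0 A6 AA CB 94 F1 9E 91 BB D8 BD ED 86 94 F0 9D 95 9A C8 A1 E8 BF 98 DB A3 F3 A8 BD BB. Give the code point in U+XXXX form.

U+0221

Offset 0: leading byte 0xC3 = 11000011 → 2-byte char #1 = C3 AF.
Offset 2: leading byte 0xE0 = 11100000 → 3-byte char #2 = E0 A6 AA.
Offset 5: leading byte 0xCB = 11001011 → 2-byte char #3 = CB 94.
Offset 7: leading byte 0xF1 = 11110001 → 4-byte char #4 = F1 9E 91 BB.
Offset 11: leading byte 0xD8 = 11011000 → 2-byte char #5 = D8 BD.
Offset 13: leading byte 0xED = 11101101 → 3-byte char #6 = ED 86 94.
Offset 16: leading byte 0xF0 = 11110000 → 4-byte char #7 = F0 9D 95 9A.
Offset 20: leading byte 0xC8 = 11001000 → 2-byte char #8 = C8 A1.
Leading byte 0xC8 = 11001000 matches 110xxxxx → 2-byte sequence.
Byte 1: 0xC8 = 11001000, payload 01000 (5 bits).
Byte 2: 0xA1 = 10100001 (10xxxxxx ✓), payload 100001.
Concatenate: 01000100001 = 0x221 (11 bits → U+0221).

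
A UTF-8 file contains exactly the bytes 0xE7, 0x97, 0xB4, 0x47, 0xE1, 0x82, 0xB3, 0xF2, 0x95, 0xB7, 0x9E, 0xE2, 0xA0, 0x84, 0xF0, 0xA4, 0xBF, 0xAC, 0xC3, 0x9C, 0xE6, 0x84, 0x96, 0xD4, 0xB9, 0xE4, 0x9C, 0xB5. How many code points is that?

10

Byte at offset 0: 0xE7 = 11100111 → 3-byte char (#1). Advance 3.
Byte at offset 3: 0x47 = 01000111 → 1-byte char (#2). Advance 1.
Byte at offset 4: 0xE1 = 11100001 → 3-byte char (#3). Advance 3.
Byte at offset 7: 0xF2 = 11110010 → 4-byte char (#4). Advance 4.
Byte at offset 11: 0xE2 = 11100010 → 3-byte char (#5). Advance 3.
Byte at offset 14: 0xF0 = 11110000 → 4-byte char (#6). Advance 4.
Byte at offset 18: 0xC3 = 11000011 → 2-byte char (#7). Advance 2.
Byte at offset 20: 0xE6 = 11100110 → 3-byte char (#8). Advance 3.
Byte at offset 23: 0xD4 = 11010100 → 2-byte char (#9). Advance 2.
Byte at offset 25: 0xE4 = 11100100 → 3-byte char (#10). Advance 3.
Reached end at offset 28 after 10 code points.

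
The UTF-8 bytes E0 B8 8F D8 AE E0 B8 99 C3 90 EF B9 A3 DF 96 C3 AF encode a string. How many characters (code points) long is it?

7

Byte at offset 0: 0xE0 = 11100000 → 3-byte char (#1). Advance 3.
Byte at offset 3: 0xD8 = 11011000 → 2-byte char (#2). Advance 2.
Byte at offset 5: 0xE0 = 11100000 → 3-byte char (#3). Advance 3.
Byte at offset 8: 0xC3 = 11000011 → 2-byte char (#4). Advance 2.
Byte at offset 10: 0xEF = 11101111 → 3-byte char (#5). Advance 3.
Byte at offset 13: 0xDF = 11011111 → 2-byte char (#6). Advance 2.
Byte at offset 15: 0xC3 = 11000011 → 2-byte char (#7). Advance 2.
Reached end at offset 17 after 7 code points.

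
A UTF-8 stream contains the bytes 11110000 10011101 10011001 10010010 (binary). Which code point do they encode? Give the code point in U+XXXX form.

Leading byte 0xF0 = 11110000 matches 11110xxx → 4-byte sequence.
Byte 1: 0xF0 = 11110000, payload 000 (3 bits).
Byte 2: 0x9D = 10011101 (10xxxxxx ✓), payload 011101.
Byte 3: 0x99 = 10011001 (10xxxxxx ✓), payload 011001.
Byte 4: 0x92 = 10010010 (10xxxxxx ✓), payload 010010.
Concatenate: 000011101011001010010 = 0x1D652 (21 bits → U+1D652).

U+1D652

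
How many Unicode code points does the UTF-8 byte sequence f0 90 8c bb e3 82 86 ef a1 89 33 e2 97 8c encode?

5

Byte at offset 0: 0xF0 = 11110000 → 4-byte char (#1). Advance 4.
Byte at offset 4: 0xE3 = 11100011 → 3-byte char (#2). Advance 3.
Byte at offset 7: 0xEF = 11101111 → 3-byte char (#3). Advance 3.
Byte at offset 10: 0x33 = 00110011 → 1-byte char (#4). Advance 1.
Byte at offset 11: 0xE2 = 11100010 → 3-byte char (#5). Advance 3.
Reached end at offset 14 after 5 code points.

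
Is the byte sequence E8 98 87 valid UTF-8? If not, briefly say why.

valid

Leading byte 0xE8 = 11101000 → 3-byte form.
Continuation bytes 0x98=10011000, 0x87=10000111 all match 10xxxxxx.
Decoded value 0x8607 is ≥ 0x800 (shortest form) and not a surrogate.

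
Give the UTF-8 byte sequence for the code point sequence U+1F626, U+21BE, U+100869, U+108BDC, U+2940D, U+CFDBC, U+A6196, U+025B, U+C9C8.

U+1F626: 4-byte form → F0 9F 98 A6.
U+21BE: 3-byte form → E2 86 BE.
U+100869: 4-byte form → F4 80 A1 A9.
U+108BDC: 4-byte form → F4 88 AF 9C.
U+2940D: 4-byte form → F0 A9 90 8D.
U+CFDBC: 4-byte form → F3 8F B6 BC.
U+A6196: 4-byte form → F2 A6 86 96.
U+025B: 2-byte form → C9 9B.
U+C9C8: 3-byte form → EC A7 88.
Concatenated (32 bytes): F0 9F 98 A6 E2 86 BE F4 80 A1 A9 F4 88 AF 9C F0 A9 90 8D F3 8F B6 BC F2 A6 86 96 C9 9B EC A7 88.

F0 9F 98 A6 E2 86 BE F4 80 A1 A9 F4 88 AF 9C F0 A9 90 8D F3 8F B6 BC F2 A6 86 96 C9 9B EC A7 88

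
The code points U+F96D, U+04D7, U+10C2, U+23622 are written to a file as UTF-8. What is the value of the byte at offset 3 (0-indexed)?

U+F96D → 3-byte form EF A5 AD at offsets 0–2.
U+04D7 → 2-byte form D3 97 at offsets 3–4.
Offset 3 falls in char 2's range; it's byte 1 of D3 97 = 0xD3.

0xD3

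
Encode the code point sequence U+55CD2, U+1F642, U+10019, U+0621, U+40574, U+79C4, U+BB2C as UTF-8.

U+55CD2: 4-byte form → F1 95 B3 92.
U+1F642: 4-byte form → F0 9F 99 82.
U+10019: 4-byte form → F0 90 80 99.
U+0621: 2-byte form → D8 A1.
U+40574: 4-byte form → F1 80 95 B4.
U+79C4: 3-byte form → E7 A7 84.
U+BB2C: 3-byte form → EB AC AC.
Concatenated (24 bytes): F1 95 B3 92 F0 9F 99 82 F0 90 80 99 D8 A1 F1 80 95 B4 E7 A7 84 EB AC AC.

F1 95 B3 92 F0 9F 99 82 F0 90 80 99 D8 A1 F1 80 95 B4 E7 A7 84 EB AC AC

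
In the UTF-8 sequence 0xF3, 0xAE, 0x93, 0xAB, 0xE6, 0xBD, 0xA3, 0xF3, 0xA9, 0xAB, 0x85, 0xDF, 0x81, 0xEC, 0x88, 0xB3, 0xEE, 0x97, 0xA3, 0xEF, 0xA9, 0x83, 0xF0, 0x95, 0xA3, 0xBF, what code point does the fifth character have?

Offset 0: leading byte 0xF3 = 11110011 → 4-byte char #1 = F3 AE 93 AB.
Offset 4: leading byte 0xE6 = 11100110 → 3-byte char #2 = E6 BD A3.
Offset 7: leading byte 0xF3 = 11110011 → 4-byte char #3 = F3 A9 AB 85.
Offset 11: leading byte 0xDF = 11011111 → 2-byte char #4 = DF 81.
Offset 13: leading byte 0xEC = 11101100 → 3-byte char #5 = EC 88 B3.
Leading byte 0xEC = 11101100 matches 1110xxxx → 3-byte sequence.
Byte 1: 0xEC = 11101100, payload 1100 (4 bits).
Byte 2: 0x88 = 10001000 (10xxxxxx ✓), payload 001000.
Byte 3: 0xB3 = 10110011 (10xxxxxx ✓), payload 110011.
Concatenate: 1100001000110011 = 0xC233 (16 bits → U+C233).

U+C233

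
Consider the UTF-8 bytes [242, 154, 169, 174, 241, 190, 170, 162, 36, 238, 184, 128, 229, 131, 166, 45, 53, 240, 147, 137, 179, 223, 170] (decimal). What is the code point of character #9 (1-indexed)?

U+07EA

Offset 0: leading byte 0xF2 = 11110010 → 4-byte char #1 = F2 9A A9 AE.
Offset 4: leading byte 0xF1 = 11110001 → 4-byte char #2 = F1 BE AA A2.
Offset 8: leading byte 0x24 = 00100100 → 1-byte char #3 = 24.
Offset 9: leading byte 0xEE = 11101110 → 3-byte char #4 = EE B8 80.
Offset 12: leading byte 0xE5 = 11100101 → 3-byte char #5 = E5 83 A6.
Offset 15: leading byte 0x2D = 00101101 → 1-byte char #6 = 2D.
Offset 16: leading byte 0x35 = 00110101 → 1-byte char #7 = 35.
Offset 17: leading byte 0xF0 = 11110000 → 4-byte char #8 = F0 93 89 B3.
Offset 21: leading byte 0xDF = 11011111 → 2-byte char #9 = DF AA.
Leading byte 0xDF = 11011111 matches 110xxxxx → 2-byte sequence.
Byte 1: 0xDF = 11011111, payload 11111 (5 bits).
Byte 2: 0xAA = 10101010 (10xxxxxx ✓), payload 101010.
Concatenate: 11111101010 = 0x7EA (11 bits → U+07EA).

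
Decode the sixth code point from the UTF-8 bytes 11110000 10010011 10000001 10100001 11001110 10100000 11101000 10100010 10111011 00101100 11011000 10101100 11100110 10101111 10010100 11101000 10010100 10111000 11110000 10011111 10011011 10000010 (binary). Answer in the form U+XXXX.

Offset 0: leading byte 0xF0 = 11110000 → 4-byte char #1 = F0 93 81 A1.
Offset 4: leading byte 0xCE = 11001110 → 2-byte char #2 = CE A0.
Offset 6: leading byte 0xE8 = 11101000 → 3-byte char #3 = E8 A2 BB.
Offset 9: leading byte 0x2C = 00101100 → 1-byte char #4 = 2C.
Offset 10: leading byte 0xD8 = 11011000 → 2-byte char #5 = D8 AC.
Offset 12: leading byte 0xE6 = 11100110 → 3-byte char #6 = E6 AF 94.
Leading byte 0xE6 = 11100110 matches 1110xxxx → 3-byte sequence.
Byte 1: 0xE6 = 11100110, payload 0110 (4 bits).
Byte 2: 0xAF = 10101111 (10xxxxxx ✓), payload 101111.
Byte 3: 0x94 = 10010100 (10xxxxxx ✓), payload 010100.
Concatenate: 0110101111010100 = 0x6BD4 (16 bits → U+6BD4).

U+6BD4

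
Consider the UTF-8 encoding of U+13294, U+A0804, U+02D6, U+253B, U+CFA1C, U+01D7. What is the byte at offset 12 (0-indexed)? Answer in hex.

U+13294 → 4-byte form F0 93 8A 94 at offsets 0–3.
U+A0804 → 4-byte form F2 A0 A0 84 at offsets 4–7.
U+02D6 → 2-byte form CB 96 at offsets 8–9.
U+253B → 3-byte form E2 94 BB at offsets 10–12.
Offset 12 falls in char 4's range; it's byte 3 of E2 94 BB = 0xBB.

0xBB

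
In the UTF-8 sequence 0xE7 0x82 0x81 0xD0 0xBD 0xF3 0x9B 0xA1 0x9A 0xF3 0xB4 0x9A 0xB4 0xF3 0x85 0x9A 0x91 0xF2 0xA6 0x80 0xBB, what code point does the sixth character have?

Offset 0: leading byte 0xE7 = 11100111 → 3-byte char #1 = E7 82 81.
Offset 3: leading byte 0xD0 = 11010000 → 2-byte char #2 = D0 BD.
Offset 5: leading byte 0xF3 = 11110011 → 4-byte char #3 = F3 9B A1 9A.
Offset 9: leading byte 0xF3 = 11110011 → 4-byte char #4 = F3 B4 9A B4.
Offset 13: leading byte 0xF3 = 11110011 → 4-byte char #5 = F3 85 9A 91.
Offset 17: leading byte 0xF2 = 11110010 → 4-byte char #6 = F2 A6 80 BB.
Leading byte 0xF2 = 11110010 matches 11110xxx → 4-byte sequence.
Byte 1: 0xF2 = 11110010, payload 010 (3 bits).
Byte 2: 0xA6 = 10100110 (10xxxxxx ✓), payload 100110.
Byte 3: 0x80 = 10000000 (10xxxxxx ✓), payload 000000.
Byte 4: 0xBB = 10111011 (10xxxxxx ✓), payload 111011.
Concatenate: 010100110000000111011 = 0xA603B (21 bits → U+A603B).

U+A603B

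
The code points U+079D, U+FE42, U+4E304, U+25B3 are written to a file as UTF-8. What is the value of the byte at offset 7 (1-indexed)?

0x8E

1-indexed offset 7 is 0-indexed offset 6.
U+079D → 2-byte form DE 9D at offsets 0–1.
U+FE42 → 3-byte form EF B9 82 at offsets 2–4.
U+4E304 → 4-byte form F1 8E 8C 84 at offsets 5–8.
Offset 6 falls in char 3's range; it's byte 2 of F1 8E 8C 84 = 0x8E.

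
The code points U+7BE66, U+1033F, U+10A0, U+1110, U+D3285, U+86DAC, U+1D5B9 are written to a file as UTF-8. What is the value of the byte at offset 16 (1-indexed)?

0x93

1-indexed offset 16 is 0-indexed offset 15.
U+7BE66 → 4-byte form F1 BB B9 A6 at offsets 0–3.
U+1033F → 4-byte form F0 90 8C BF at offsets 4–7.
U+10A0 → 3-byte form E1 82 A0 at offsets 8–10.
U+1110 → 3-byte form E1 84 90 at offsets 11–13.
U+D3285 → 4-byte form F3 93 8A 85 at offsets 14–17.
Offset 15 falls in char 5's range; it's byte 2 of F3 93 8A 85 = 0x93.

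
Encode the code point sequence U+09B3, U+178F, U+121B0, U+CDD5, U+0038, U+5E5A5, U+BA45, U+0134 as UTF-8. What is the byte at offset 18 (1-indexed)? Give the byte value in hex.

0xA5

1-indexed offset 18 is 0-indexed offset 17.
U+09B3 → 3-byte form E0 A6 B3 at offsets 0–2.
U+178F → 3-byte form E1 9E 8F at offsets 3–5.
U+121B0 → 4-byte form F0 92 86 B0 at offsets 6–9.
U+CDD5 → 3-byte form EC B7 95 at offsets 10–12.
U+0038 → 1-byte form 38 at offsets 13–13.
U+5E5A5 → 4-byte form F1 9E 96 A5 at offsets 14–17.
Offset 17 falls in char 6's range; it's byte 4 of F1 9E 96 A5 = 0xA5.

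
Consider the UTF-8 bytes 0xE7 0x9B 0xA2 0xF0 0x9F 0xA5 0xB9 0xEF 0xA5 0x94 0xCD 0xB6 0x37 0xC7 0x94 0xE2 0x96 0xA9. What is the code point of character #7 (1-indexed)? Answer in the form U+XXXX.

Offset 0: leading byte 0xE7 = 11100111 → 3-byte char #1 = E7 9B A2.
Offset 3: leading byte 0xF0 = 11110000 → 4-byte char #2 = F0 9F A5 B9.
Offset 7: leading byte 0xEF = 11101111 → 3-byte char #3 = EF A5 94.
Offset 10: leading byte 0xCD = 11001101 → 2-byte char #4 = CD B6.
Offset 12: leading byte 0x37 = 00110111 → 1-byte char #5 = 37.
Offset 13: leading byte 0xC7 = 11000111 → 2-byte char #6 = C7 94.
Offset 15: leading byte 0xE2 = 11100010 → 3-byte char #7 = E2 96 A9.
Leading byte 0xE2 = 11100010 matches 1110xxxx → 3-byte sequence.
Byte 1: 0xE2 = 11100010, payload 0010 (4 bits).
Byte 2: 0x96 = 10010110 (10xxxxxx ✓), payload 010110.
Byte 3: 0xA9 = 10101001 (10xxxxxx ✓), payload 101001.
Concatenate: 0010010110101001 = 0x25A9 (16 bits → U+25A9).

U+25A9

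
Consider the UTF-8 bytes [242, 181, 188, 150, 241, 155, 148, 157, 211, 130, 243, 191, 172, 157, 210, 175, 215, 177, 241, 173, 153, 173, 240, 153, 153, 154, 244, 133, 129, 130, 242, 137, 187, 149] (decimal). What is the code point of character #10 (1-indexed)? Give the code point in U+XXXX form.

Offset 0: leading byte 0xF2 = 11110010 → 4-byte char #1 = F2 B5 BC 96.
Offset 4: leading byte 0xF1 = 11110001 → 4-byte char #2 = F1 9B 94 9D.
Offset 8: leading byte 0xD3 = 11010011 → 2-byte char #3 = D3 82.
Offset 10: leading byte 0xF3 = 11110011 → 4-byte char #4 = F3 BF AC 9D.
Offset 14: leading byte 0xD2 = 11010010 → 2-byte char #5 = D2 AF.
Offset 16: leading byte 0xD7 = 11010111 → 2-byte char #6 = D7 B1.
Offset 18: leading byte 0xF1 = 11110001 → 4-byte char #7 = F1 AD 99 AD.
Offset 22: leading byte 0xF0 = 11110000 → 4-byte char #8 = F0 99 99 9A.
Offset 26: leading byte 0xF4 = 11110100 → 4-byte char #9 = F4 85 81 82.
Offset 30: leading byte 0xF2 = 11110010 → 4-byte char #10 = F2 89 BB 95.
Leading byte 0xF2 = 11110010 matches 11110xxx → 4-byte sequence.
Byte 1: 0xF2 = 11110010, payload 010 (3 bits).
Byte 2: 0x89 = 10001001 (10xxxxxx ✓), payload 001001.
Byte 3: 0xBB = 10111011 (10xxxxxx ✓), payload 111011.
Byte 4: 0x95 = 10010101 (10xxxxxx ✓), payload 010101.
Concatenate: 010001001111011010101 = 0x89ED5 (21 bits → U+89ED5).

U+89ED5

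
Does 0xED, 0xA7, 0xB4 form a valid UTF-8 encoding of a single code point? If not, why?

Structurally a 3-byte sequence; payload = 0xD9F4.
But 0xD9F4 is in U+D800–U+DFFF, the surrogate range. Surrogates are not Unicode scalar values and are forbidden in UTF-8.

invalid (encodes a surrogate (U+D800–U+DFFF))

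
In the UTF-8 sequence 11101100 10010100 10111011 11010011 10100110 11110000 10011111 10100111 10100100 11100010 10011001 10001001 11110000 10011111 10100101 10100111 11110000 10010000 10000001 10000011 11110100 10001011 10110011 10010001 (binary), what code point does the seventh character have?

Offset 0: leading byte 0xEC = 11101100 → 3-byte char #1 = EC 94 BB.
Offset 3: leading byte 0xD3 = 11010011 → 2-byte char #2 = D3 A6.
Offset 5: leading byte 0xF0 = 11110000 → 4-byte char #3 = F0 9F A7 A4.
Offset 9: leading byte 0xE2 = 11100010 → 3-byte char #4 = E2 99 89.
Offset 12: leading byte 0xF0 = 11110000 → 4-byte char #5 = F0 9F A5 A7.
Offset 16: leading byte 0xF0 = 11110000 → 4-byte char #6 = F0 90 81 83.
Offset 20: leading byte 0xF4 = 11110100 → 4-byte char #7 = F4 8B B3 91.
Leading byte 0xF4 = 11110100 matches 11110xxx → 4-byte sequence.
Byte 1: 0xF4 = 11110100, payload 100 (3 bits).
Byte 2: 0x8B = 10001011 (10xxxxxx ✓), payload 001011.
Byte 3: 0xB3 = 10110011 (10xxxxxx ✓), payload 110011.
Byte 4: 0x91 = 10010001 (10xxxxxx ✓), payload 010001.
Concatenate: 100001011110011010001 = 0x10BCD1 (21 bits → U+10BCD1).

U+10BCD1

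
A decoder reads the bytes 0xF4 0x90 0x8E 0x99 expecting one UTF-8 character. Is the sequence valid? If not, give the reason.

Leading byte 0xF4 = 11110100 → 4-byte form.
Payload = 0x110399, which exceeds U+10FFFF, the maximum Unicode code point. (Leading bytes F5–FF, or F4 followed by ≥ 0x90, are invalid.)

invalid (encodes a value above U+10FFFF)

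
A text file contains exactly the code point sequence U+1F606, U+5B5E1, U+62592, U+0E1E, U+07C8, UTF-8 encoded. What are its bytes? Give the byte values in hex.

F0 9F 98 86 F1 9B 97 A1 F1 A2 96 92 E0 B8 9E DF 88

U+1F606: 4-byte form → F0 9F 98 86.
U+5B5E1: 4-byte form → F1 9B 97 A1.
U+62592: 4-byte form → F1 A2 96 92.
U+0E1E: 3-byte form → E0 B8 9E.
U+07C8: 2-byte form → DF 88.
Concatenated (17 bytes): F0 9F 98 86 F1 9B 97 A1 F1 A2 96 92 E0 B8 9E DF 88.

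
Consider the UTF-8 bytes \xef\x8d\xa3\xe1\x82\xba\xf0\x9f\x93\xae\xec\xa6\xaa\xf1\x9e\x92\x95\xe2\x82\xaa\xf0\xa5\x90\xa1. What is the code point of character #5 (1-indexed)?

U+5E495

Offset 0: leading byte 0xEF = 11101111 → 3-byte char #1 = EF 8D A3.
Offset 3: leading byte 0xE1 = 11100001 → 3-byte char #2 = E1 82 BA.
Offset 6: leading byte 0xF0 = 11110000 → 4-byte char #3 = F0 9F 93 AE.
Offset 10: leading byte 0xEC = 11101100 → 3-byte char #4 = EC A6 AA.
Offset 13: leading byte 0xF1 = 11110001 → 4-byte char #5 = F1 9E 92 95.
Leading byte 0xF1 = 11110001 matches 11110xxx → 4-byte sequence.
Byte 1: 0xF1 = 11110001, payload 001 (3 bits).
Byte 2: 0x9E = 10011110 (10xxxxxx ✓), payload 011110.
Byte 3: 0x92 = 10010010 (10xxxxxx ✓), payload 010010.
Byte 4: 0x95 = 10010101 (10xxxxxx ✓), payload 010101.
Concatenate: 001011110010010010101 = 0x5E495 (21 bits → U+5E495).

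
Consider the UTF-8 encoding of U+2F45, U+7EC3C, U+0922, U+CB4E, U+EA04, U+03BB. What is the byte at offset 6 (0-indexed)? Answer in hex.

0xBC

U+2F45 → 3-byte form E2 BD 85 at offsets 0–2.
U+7EC3C → 4-byte form F1 BE B0 BC at offsets 3–6.
Offset 6 falls in char 2's range; it's byte 4 of F1 BE B0 BC = 0xBC.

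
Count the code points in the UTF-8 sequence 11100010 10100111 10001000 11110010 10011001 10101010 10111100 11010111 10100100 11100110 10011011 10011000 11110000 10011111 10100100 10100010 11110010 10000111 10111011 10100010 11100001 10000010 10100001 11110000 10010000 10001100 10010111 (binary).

8

Byte at offset 0: 0xE2 = 11100010 → 3-byte char (#1). Advance 3.
Byte at offset 3: 0xF2 = 11110010 → 4-byte char (#2). Advance 4.
Byte at offset 7: 0xD7 = 11010111 → 2-byte char (#3). Advance 2.
Byte at offset 9: 0xE6 = 11100110 → 3-byte char (#4). Advance 3.
Byte at offset 12: 0xF0 = 11110000 → 4-byte char (#5). Advance 4.
Byte at offset 16: 0xF2 = 11110010 → 4-byte char (#6). Advance 4.
Byte at offset 20: 0xE1 = 11100001 → 3-byte char (#7). Advance 3.
Byte at offset 23: 0xF0 = 11110000 → 4-byte char (#8). Advance 4.
Reached end at offset 27 after 8 code points.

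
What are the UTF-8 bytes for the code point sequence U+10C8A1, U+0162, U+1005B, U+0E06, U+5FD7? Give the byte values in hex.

U+10C8A1: 4-byte form → F4 8C A2 A1.
U+0162: 2-byte form → C5 A2.
U+1005B: 4-byte form → F0 90 81 9B.
U+0E06: 3-byte form → E0 B8 86.
U+5FD7: 3-byte form → E5 BF 97.
Concatenated (16 bytes): F4 8C A2 A1 C5 A2 F0 90 81 9B E0 B8 86 E5 BF 97.

F4 8C A2 A1 C5 A2 F0 90 81 9B E0 B8 86 E5 BF 97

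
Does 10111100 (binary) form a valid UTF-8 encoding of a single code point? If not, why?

Byte 0xBC = 10111100 has the form 10xxxxxx — a continuation byte — but there is no preceding leading byte.

invalid (continuation byte with no leading byte)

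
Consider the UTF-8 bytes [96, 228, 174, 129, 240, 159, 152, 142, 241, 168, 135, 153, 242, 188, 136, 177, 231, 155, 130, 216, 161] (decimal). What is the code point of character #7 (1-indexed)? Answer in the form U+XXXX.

U+0621

Offset 0: leading byte 0x60 = 01100000 → 1-byte char #1 = 60.
Offset 1: leading byte 0xE4 = 11100100 → 3-byte char #2 = E4 AE 81.
Offset 4: leading byte 0xF0 = 11110000 → 4-byte char #3 = F0 9F 98 8E.
Offset 8: leading byte 0xF1 = 11110001 → 4-byte char #4 = F1 A8 87 99.
Offset 12: leading byte 0xF2 = 11110010 → 4-byte char #5 = F2 BC 88 B1.
Offset 16: leading byte 0xE7 = 11100111 → 3-byte char #6 = E7 9B 82.
Offset 19: leading byte 0xD8 = 11011000 → 2-byte char #7 = D8 A1.
Leading byte 0xD8 = 11011000 matches 110xxxxx → 2-byte sequence.
Byte 1: 0xD8 = 11011000, payload 11000 (5 bits).
Byte 2: 0xA1 = 10100001 (10xxxxxx ✓), payload 100001.
Concatenate: 11000100001 = 0x621 (11 bits → U+0621).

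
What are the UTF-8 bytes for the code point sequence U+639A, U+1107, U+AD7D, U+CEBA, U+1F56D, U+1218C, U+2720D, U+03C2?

U+639A: 3-byte form → E6 8E 9A.
U+1107: 3-byte form → E1 84 87.
U+AD7D: 3-byte form → EA B5 BD.
U+CEBA: 3-byte form → EC BA BA.
U+1F56D: 4-byte form → F0 9F 95 AD.
U+1218C: 4-byte form → F0 92 86 8C.
U+2720D: 4-byte form → F0 A7 88 8D.
U+03C2: 2-byte form → CF 82.
Concatenated (26 bytes): E6 8E 9A E1 84 87 EA B5 BD EC BA BA F0 9F 95 AD F0 92 86 8C F0 A7 88 8D CF 82.

E6 8E 9A E1 84 87 EA B5 BD EC BA BA F0 9F 95 AD F0 92 86 8C F0 A7 88 8D CF 82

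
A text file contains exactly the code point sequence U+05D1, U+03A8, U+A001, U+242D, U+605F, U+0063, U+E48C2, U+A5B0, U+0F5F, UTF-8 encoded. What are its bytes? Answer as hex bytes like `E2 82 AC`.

U+05D1: 2-byte form → D7 91.
U+03A8: 2-byte form → CE A8.
U+A001: 3-byte form → EA 80 81.
U+242D: 3-byte form → E2 90 AD.
U+605F: 3-byte form → E6 81 9F.
U+0063: 1-byte form → 63.
U+E48C2: 4-byte form → F3 A4 A3 82.
U+A5B0: 3-byte form → EA 96 B0.
U+0F5F: 3-byte form → E0 BD 9F.
Concatenated (24 bytes): D7 91 CE A8 EA 80 81 E2 90 AD E6 81 9F 63 F3 A4 A3 82 EA 96 B0 E0 BD 9F.

D7 91 CE A8 EA 80 81 E2 90 AD E6 81 9F 63 F3 A4 A3 82 EA 96 B0 E0 BD 9F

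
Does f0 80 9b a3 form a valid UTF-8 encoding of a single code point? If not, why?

Leading byte 0xF0 = 11110000 → 4-byte form.
Continuation bytes all match 10xxxxxx. Payload decodes to 0x6E3.
But 0x6E3 < 0x10000, the minimum for a 4-byte sequence — this is an overlong encoding.

invalid (overlong encoding)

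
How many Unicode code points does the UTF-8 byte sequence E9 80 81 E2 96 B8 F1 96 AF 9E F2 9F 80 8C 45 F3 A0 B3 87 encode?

Byte at offset 0: 0xE9 = 11101001 → 3-byte char (#1). Advance 3.
Byte at offset 3: 0xE2 = 11100010 → 3-byte char (#2). Advance 3.
Byte at offset 6: 0xF1 = 11110001 → 4-byte char (#3). Advance 4.
Byte at offset 10: 0xF2 = 11110010 → 4-byte char (#4). Advance 4.
Byte at offset 14: 0x45 = 01000101 → 1-byte char (#5). Advance 1.
Byte at offset 15: 0xF3 = 11110011 → 4-byte char (#6). Advance 4.
Reached end at offset 19 after 6 code points.

6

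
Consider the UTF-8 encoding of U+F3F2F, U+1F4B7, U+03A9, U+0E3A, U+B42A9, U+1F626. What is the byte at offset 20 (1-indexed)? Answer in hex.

1-indexed offset 20 is 0-indexed offset 19.
U+F3F2F → 4-byte form F3 B3 BC AF at offsets 0–3.
U+1F4B7 → 4-byte form F0 9F 92 B7 at offsets 4–7.
U+03A9 → 2-byte form CE A9 at offsets 8–9.
U+0E3A → 3-byte form E0 B8 BA at offsets 10–12.
U+B42A9 → 4-byte form F2 B4 8A A9 at offsets 13–16.
U+1F626 → 4-byte form F0 9F 98 A6 at offsets 17–20.
Offset 19 falls in char 6's range; it's byte 3 of F0 9F 98 A6 = 0x98.

0x98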